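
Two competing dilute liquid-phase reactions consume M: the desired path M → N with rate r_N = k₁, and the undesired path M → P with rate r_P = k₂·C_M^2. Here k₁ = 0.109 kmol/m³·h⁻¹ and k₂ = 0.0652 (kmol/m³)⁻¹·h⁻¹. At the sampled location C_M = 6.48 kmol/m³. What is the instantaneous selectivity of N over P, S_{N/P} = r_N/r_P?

S_{N/P} = r_N/r_P = (k₁)/(k₂·C_M^2) = (k₁/k₂)·C_M^-2.
= (0.109) / (0.0652×6.480^2) = 0.1090/2.738 = 0.0398.

0.0398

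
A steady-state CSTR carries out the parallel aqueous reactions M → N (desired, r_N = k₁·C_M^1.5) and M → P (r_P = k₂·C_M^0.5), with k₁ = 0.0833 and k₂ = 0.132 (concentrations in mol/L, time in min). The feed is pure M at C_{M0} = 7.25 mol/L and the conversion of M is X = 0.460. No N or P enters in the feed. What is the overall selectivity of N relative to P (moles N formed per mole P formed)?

Exit C_M = C_{M0}(1−X) = 7.25×0.540 = 3.915 mol/L.
A CSTR operates uniformly at the exit composition, giving r_N = 0.6453 and r_P = 0.2612 (each k·C_M^n at C_M = 3.915).
Overall selectivity = C_N/C_P = r_Nτ/(r_Pτ) = r_N/r_P = 2.47.

2.47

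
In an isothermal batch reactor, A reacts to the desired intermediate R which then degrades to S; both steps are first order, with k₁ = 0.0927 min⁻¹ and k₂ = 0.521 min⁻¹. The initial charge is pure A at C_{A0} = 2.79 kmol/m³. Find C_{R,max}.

At the optimum, C_{R,max}/C_{A0} = (k₁/k₂)^[k₂/(k₂−k₁)].
= (0.0927/0.521)^(0.521/(0.521−0.0927)) = (0.1779)^(1.216) = 0.1225.
C_{R,max} = 0.1225×2.79 = 0.342 kmol/m³.

0.342 kmol/m³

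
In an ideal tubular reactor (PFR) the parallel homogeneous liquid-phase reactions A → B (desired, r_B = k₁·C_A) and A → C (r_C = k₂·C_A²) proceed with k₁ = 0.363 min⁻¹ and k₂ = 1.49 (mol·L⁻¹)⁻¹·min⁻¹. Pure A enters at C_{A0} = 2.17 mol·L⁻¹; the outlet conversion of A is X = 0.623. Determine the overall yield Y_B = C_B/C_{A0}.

C_A = C_{A0}(1−X) = 0.8181 mol·L⁻¹.
Along a PFR/batch, dC_B/dC_A = −r_B/(r_B+r_C) = −k₁/(k₁+k₂·C_A).
Integrating from C_{A0} to C_A: C_B = (0.363/1.49)·ln[(0.363+1.49·2.17)/(0.363+1.49·0.818)] = 0.2436·ln(3.596/1.582) = 0.2001 mol·L⁻¹.
Y_B = C_B/C_{A0} = 0.2001/2.17 = 0.0922.

0.0922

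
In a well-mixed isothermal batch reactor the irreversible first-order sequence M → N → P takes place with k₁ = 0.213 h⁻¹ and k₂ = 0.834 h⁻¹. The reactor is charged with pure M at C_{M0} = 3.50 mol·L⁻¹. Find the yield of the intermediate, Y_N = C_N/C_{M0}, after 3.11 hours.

For first-order series with pure M initially, C_N(t) = k₁C_{M0}/(k₂−k₁)·(e^(−k₁t) − e^(−k₂t)).
e^(−k₁t) = e^(−0.213×3.11) = e^(−0.6624) = 0.5156; e^(−k₂t) = e^(−2.594) = 0.07474.
C_N = 0.213×3.50/(0.834−0.213) × (0.5156−0.07474) = 1.200×0.4409 = 0.5292 mol·L⁻¹.
Y_N = C_N/C_{M0} = 0.5292/3.50 = 0.151.

0.151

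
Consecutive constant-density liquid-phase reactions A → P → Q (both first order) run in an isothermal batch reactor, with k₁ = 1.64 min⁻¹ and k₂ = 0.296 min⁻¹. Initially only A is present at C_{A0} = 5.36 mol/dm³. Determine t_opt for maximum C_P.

Setting dC_P/dt = 0 gives t_opt = ln(k₂/k₁)/(k₂−k₁).
= ln(0.296/1.64)/(0.296−1.64) = ln(0.1805)/-1.344 = -1.712/-1.344 = 1.27 min.

1.27 min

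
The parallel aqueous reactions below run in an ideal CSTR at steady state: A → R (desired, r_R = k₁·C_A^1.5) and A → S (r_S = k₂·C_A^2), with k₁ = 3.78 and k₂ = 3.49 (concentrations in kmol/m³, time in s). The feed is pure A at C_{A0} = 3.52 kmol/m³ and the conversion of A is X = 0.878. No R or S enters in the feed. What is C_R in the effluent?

Exit C_A = C_{A0}(1−X) = 3.52×0.122 = 0.4294 kmol/m³.
Rates in a CSTR are evaluated at the outlet concentration: r_R = 3.78×0.4294^1.5 = 1.064, r_S = 3.49×0.4294^2 = 0.6436.
Fraction of consumed A going to R: r_R/(r_R+r_S) = 0.6230.
C_R = 0.6230·C_{A0}·X = 0.6230×3.52×0.878 = 1.93 kmol/m³.

1.93 kmol/m³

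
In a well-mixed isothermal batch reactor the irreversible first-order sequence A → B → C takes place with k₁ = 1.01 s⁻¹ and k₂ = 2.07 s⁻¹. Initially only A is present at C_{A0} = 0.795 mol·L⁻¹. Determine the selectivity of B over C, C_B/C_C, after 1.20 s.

0.410

For first-order series with pure A initially, C_B(t) = k₁C_{A0}/(k₂−k₁)·(e^(−k₁t) − e^(−k₂t)).
e^(−k₁t) = e^(−1.01×1.20) = e^(−1.212) = 0.2976; e^(−k₂t) = e^(−2.484) = 0.08341.
C_B = 1.01×0.795/(2.07−1.01) × (0.2976−0.08341) = 0.7575×0.2142 = 0.1623 mol·L⁻¹.
C_A = C_{A0}e^(−k₁t) = 0.2366 mol·L⁻¹, so C_C = C_{A0}−C_A−C_B = 0.3962 mol·L⁻¹; C_B/C_C = 0.410.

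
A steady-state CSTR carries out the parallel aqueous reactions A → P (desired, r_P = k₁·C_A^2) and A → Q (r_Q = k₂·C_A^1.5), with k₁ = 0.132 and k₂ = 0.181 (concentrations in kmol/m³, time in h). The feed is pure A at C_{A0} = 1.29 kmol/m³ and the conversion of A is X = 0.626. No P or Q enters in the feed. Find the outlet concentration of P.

0.272 kmol/m³

Exit C_A = C_{A0}(1−X) = 1.29×0.374 = 0.4825 kmol/m³.
Rates in a CSTR are evaluated at the outlet concentration: r_P = 0.132×0.4825^2 = 0.03073, r_Q = 0.181×0.4825^1.5 = 0.06066.
Fraction of consumed A going to P: r_P/(r_P+r_Q) = 0.3362.
C_P = 0.3362·C_{A0}·X = 0.3362×1.29×0.626 = 0.272 kmol/m³.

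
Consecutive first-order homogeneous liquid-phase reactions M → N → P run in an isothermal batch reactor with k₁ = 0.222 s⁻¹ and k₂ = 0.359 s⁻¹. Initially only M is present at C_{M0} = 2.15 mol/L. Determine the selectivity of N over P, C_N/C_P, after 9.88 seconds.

0.178

For first-order series with pure M initially, C_N(t) = k₁C_{M0}/(k₂−k₁)·(e^(−k₁t) − e^(−k₂t)).
e^(−k₁t) = e^(−0.222×9.88) = e^(−2.193) = 0.1115; e^(−k₂t) = e^(−3.547) = 0.02881.
C_N = 0.222×2.15/(0.359−0.222) × (0.1115−0.02881) = 3.484×0.08273 = 0.2882 mol/L.
C_M = C_{M0}e^(−k₁t) = 0.2398 mol/L, so C_P = C_{M0}−C_M−C_N = 1.622 mol/L; C_N/C_P = 0.178.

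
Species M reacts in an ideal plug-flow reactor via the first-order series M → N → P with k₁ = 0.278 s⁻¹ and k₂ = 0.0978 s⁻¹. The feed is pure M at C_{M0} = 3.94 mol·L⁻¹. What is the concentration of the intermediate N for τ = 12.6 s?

1.59 mol·L⁻¹

The intermediate concentration in a first-order A→B→C sequence is C_N = k₁C_{M0}(e^(−k₁τ) − e^(−k₂τ))/(k₂−k₁).
e^(−k₁τ) = e^(−0.278×12.6) = e^(−3.503) = 0.03011; e^(−k₂τ) = e^(−1.232) = 0.2916.
C_N = 0.278×3.94/(0.0978−0.278) × (0.03011−0.2916) = (-6.078)×(-0.2615) = 1.590 mol·L⁻¹.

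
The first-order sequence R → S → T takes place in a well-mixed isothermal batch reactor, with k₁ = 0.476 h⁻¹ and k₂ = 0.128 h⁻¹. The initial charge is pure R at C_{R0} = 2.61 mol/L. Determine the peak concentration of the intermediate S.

Evaluating C_S at t_opt = ln(k₂/k₁)/(k₂−k₁) gives C_{S,max}/C_{R0} = (k₁/k₂)^[k₂/(k₂−k₁)].
= (0.476/0.128)^(0.128/(0.128−0.476)) = (3.719)^(-0.3678) = 0.6169.
C_{S,max} = 0.6169×2.61 = 1.61 mol/L.

1.61 mol/L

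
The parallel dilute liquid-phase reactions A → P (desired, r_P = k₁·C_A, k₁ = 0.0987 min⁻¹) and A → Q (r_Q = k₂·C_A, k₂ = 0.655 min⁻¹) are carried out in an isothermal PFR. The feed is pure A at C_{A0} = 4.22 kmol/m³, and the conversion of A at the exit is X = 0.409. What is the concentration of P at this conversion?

0.226 kmol/m³

C_A = C_{A0}(1−X) = 2.494 kmol/m³.
Both paths are first order in A, so the instantaneous fraction to P is constant: dC_P/d(−C_A) = k₁/(k₁+k₂) = 0.1310.
C_P = 0.1310·(C_{A0}−C_A) = 0.1310×1.726 = 0.226 kmol/m³.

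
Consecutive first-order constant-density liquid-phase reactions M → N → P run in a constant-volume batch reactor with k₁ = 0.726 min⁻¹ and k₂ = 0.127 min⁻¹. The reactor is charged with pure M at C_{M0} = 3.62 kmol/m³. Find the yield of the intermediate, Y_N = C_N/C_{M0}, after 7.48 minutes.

The intermediate concentration in a first-order A→B→C sequence is C_N = k₁C_{M0}(e^(−k₁t) − e^(−k₂t))/(k₂−k₁).
e^(−k₁t) = e^(−0.726×7.48) = e^(−5.430) = 0.004381; e^(−k₂t) = e^(−0.9500) = 0.3868.
C_N = 0.726×3.62/(0.127−0.726) × (0.004381−0.3868) = (-4.388)×(-0.3824) = 1.678 kmol/m³.
Y_N = C_N/C_{M0} = 1.678/3.62 = 0.463.

0.463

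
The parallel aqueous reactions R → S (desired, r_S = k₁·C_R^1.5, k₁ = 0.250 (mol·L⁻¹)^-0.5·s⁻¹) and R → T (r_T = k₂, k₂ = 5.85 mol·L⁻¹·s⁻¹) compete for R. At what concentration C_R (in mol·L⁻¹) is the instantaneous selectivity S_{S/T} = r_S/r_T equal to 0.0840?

S_{S/T} = (k₁/k₂)·C_R^1.5 ⇒ C_R = (S·k₂/k₁)^(1/1.5).
= (0.0840×5.85/0.250)^(0.6667) = (1.966)^(0.6667) = 1.57 mol·L⁻¹.

1.57 mol·L⁻¹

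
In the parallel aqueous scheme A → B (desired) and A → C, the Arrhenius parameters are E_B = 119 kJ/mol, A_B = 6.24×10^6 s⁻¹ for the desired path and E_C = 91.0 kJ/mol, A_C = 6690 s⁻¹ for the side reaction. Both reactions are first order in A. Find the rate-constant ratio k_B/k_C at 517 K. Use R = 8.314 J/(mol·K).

k_B/k_C = (A_B/A_C)·exp[−(E_B−E_C)/(RT)] = (A_B/A_C)·exp[(E_C−E_B)/(RT)].
(E_C−E_B)/(RT) = (91.0−119)×10³/(8.314×517) = -28000/4298 = -6.514.
k_B/k_C = (6.24×10^6/6690)·exp(-6.514) = 932.7 × 0.001482 = 1.38.

1.38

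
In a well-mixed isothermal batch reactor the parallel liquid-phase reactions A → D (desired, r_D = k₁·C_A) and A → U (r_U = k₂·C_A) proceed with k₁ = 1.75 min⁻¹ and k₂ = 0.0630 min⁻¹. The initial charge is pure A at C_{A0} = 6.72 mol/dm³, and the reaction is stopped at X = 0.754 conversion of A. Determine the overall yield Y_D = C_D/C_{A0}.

C_A = C_{A0}(1−X) = 1.653 mol/dm³.
Both paths are first order in A, so the instantaneous fraction to D is constant: dC_D/d(−C_A) = k₁/(k₁+k₂) = 0.9653.
C_D = 0.9653·(C_{A0}−C_A) = 0.9653×5.067 = 4.89 mol/dm³.
Y_D = C_D/C_{A0} = 4.891/6.72 = 0.728.

0.728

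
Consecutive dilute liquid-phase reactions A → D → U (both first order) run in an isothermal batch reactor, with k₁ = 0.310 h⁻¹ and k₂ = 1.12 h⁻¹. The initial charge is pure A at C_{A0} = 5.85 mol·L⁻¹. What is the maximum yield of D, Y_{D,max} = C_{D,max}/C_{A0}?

At the optimum, C_{D,max}/C_{A0} = (k₁/k₂)^[k₂/(k₂−k₁)].
= (0.310/1.12)^(1.12/(1.12−0.310)) = (0.2768)^(1.383) = 0.1693.

0.169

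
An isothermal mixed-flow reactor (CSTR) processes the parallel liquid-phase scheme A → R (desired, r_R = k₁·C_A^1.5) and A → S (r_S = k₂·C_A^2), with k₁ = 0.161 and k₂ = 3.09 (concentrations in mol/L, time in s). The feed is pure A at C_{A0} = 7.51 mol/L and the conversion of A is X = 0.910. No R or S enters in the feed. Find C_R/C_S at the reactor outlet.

Exit C_A = C_{A0}(1−X) = 7.51×0.0900 = 0.6759 mol/L.
A CSTR operates uniformly at the exit composition, giving r_R = 0.08946 and r_S = 1.412 (each k·C_A^n at C_A = 0.6759).
Overall selectivity = C_R/C_S = r_Rτ/(r_Sτ) = r_R/r_S = 0.0634.

0.0634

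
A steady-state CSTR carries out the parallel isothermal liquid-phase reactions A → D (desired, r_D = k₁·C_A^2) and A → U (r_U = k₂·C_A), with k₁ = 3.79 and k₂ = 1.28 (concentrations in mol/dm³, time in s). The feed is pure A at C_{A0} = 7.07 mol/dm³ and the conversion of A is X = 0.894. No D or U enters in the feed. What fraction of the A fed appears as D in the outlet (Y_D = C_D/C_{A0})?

Exit C_A = C_{A0}(1−X) = 7.07×0.106 = 0.7494 mol/dm³.
In a CSTR the entire volume is at exit conditions, so r_D = 3.79×0.7494^2 = 2.129 and r_U = 1.28×0.7494 = 0.9593.
Fraction of consumed A going to D: r_D/(r_D+r_U) = 0.6893.
C_D = 0.6893·C_{A0}·X = 0.6893×7.07×0.894 = 4.36 mol/dm³; Y_D = C_D/C_{A0} = 0.616.

0.616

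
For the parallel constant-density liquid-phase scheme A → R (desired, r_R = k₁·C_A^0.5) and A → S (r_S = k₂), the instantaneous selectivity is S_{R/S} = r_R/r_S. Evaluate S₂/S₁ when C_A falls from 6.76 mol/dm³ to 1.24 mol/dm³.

0.428

S_{R/S} = (k₁/k₂)·C_A^0.5, so S₂/S₁ = (C_{A,2}/C_{A,1})^0.5.
= (1.24/6.76)^0.5 = (0.1834)^0.5 = 0.428.
Selectivity toward R falls as C_A falls — high-concentration operation is favoured.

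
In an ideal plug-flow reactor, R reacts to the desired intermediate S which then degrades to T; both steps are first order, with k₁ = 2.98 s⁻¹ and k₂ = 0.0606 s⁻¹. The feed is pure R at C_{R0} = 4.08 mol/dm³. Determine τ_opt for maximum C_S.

1.33 s

For first-order series the maximum of C_S occurs at τ_opt = ln(k₂/k₁)/(k₂−k₁).
= ln(0.0606/2.98)/(0.0606−2.98) = ln(0.02034)/-2.919 = -3.895/-2.919 = 1.33 s.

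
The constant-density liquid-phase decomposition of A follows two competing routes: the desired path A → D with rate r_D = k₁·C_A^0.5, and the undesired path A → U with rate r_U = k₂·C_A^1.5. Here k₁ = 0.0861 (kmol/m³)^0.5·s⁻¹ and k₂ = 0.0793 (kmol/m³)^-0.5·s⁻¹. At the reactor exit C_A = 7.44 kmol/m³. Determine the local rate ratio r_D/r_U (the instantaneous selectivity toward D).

0.146

S_{D/U} = r_D/r_U = (k₁·C_A^0.5)/(k₂·C_A^1.5) = (k₁/k₂)·C_A⁻¹.
= (0.0861×7.440^0.5) / (0.0793×7.440^1.5) = 0.2348/1.609 = 0.146.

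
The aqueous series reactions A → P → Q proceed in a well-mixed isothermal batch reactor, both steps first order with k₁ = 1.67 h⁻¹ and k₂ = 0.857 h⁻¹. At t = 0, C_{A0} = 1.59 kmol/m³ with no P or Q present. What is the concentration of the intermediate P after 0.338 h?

The intermediate concentration in a first-order A→B→C sequence is C_P = k₁C_{A0}(e^(−k₁t) − e^(−k₂t))/(k₂−k₁).
e^(−k₁t) = e^(−1.67×0.338) = e^(−0.5645) = 0.5687; e^(−k₂t) = e^(−0.2897) = 0.7485.
C_P = 1.67×1.59/(0.857−1.67) × (0.5687−0.7485) = (-3.266)×(-0.1798) = 0.5874 kmol/m³.

0.587 kmol/m³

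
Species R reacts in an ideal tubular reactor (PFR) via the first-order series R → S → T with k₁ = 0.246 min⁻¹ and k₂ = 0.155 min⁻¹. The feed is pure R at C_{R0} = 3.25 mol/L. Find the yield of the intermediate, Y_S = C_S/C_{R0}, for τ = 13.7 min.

0.230

The intermediate concentration in a first-order A→B→C sequence is C_S = k₁C_{R0}(e^(−k₁τ) − e^(−k₂τ))/(k₂−k₁).
e^(−k₁τ) = e^(−0.246×13.7) = e^(−3.370) = 0.03438; e^(−k₂τ) = e^(−2.123) = 0.1196.
C_S = 0.246×3.25/(0.155−0.246) × (0.03438−0.1196) = (-8.786)×(-0.08523) = 0.7488 mol/L.
Y_S = C_S/C_{R0} = 0.7488/3.25 = 0.230.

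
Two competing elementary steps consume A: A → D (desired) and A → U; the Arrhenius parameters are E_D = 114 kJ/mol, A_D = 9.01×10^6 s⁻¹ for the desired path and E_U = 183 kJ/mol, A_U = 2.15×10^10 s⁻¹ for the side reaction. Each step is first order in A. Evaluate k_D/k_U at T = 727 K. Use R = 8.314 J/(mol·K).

With equal orders, S_{D/U} = k_D/k_U = (A_D/A_U)·exp[(E_U−E_D)/(RT)].
(E_U−E_D)/(RT) = (183−114)×10³/(8.314×727) = 69000/6044 = 11.42.
k_D/k_U = (9.01×10^6/2.15×10^10)·exp(11.42) = 4.191×10^-4 × 90740 = 38.0.

38.0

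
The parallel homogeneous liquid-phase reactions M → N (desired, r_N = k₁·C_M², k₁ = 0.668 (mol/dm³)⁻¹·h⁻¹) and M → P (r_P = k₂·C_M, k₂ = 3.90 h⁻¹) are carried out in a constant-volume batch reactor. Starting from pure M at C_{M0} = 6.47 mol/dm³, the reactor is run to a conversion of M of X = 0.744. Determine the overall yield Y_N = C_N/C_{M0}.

C_M = C_{M0}(1−X) = 1.656 mol/dm³.
Along a PFR/batch, dC_P/dC_M = −r_P/(r_N+r_P) = −k₂/(k₂+k₁·C_M).
Integrating from C_{M0} to C_M: C_P = (3.90/0.668)·ln[(3.90+0.668·6.47)/(3.90+0.668·1.66)] = 5.838·ln(8.222/5.006) = 2.896 mol/dm³.
Then C_N = (C_{M0}−C_M) − C_P = 4.814 − 2.896 = 1.917 mol/dm³.
Y_N = C_N/C_{M0} = 1.917/6.47 = 0.296.

0.296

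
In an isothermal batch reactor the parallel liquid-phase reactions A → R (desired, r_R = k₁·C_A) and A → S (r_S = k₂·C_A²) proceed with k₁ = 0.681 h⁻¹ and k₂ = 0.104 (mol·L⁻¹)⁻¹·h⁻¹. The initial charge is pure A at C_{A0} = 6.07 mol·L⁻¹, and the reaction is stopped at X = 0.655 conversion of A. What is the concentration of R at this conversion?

C_A = C_{A0}(1−X) = 2.094 mol·L⁻¹.
Along a PFR/batch, dC_R/dC_A = −r_R/(r_R+r_S) = −k₁/(k₁+k₂·C_A).
Integrating from C_{A0} to C_A: C_R = (0.681/0.104)·ln[(0.681+0.104·6.07)/(0.681+0.104·2.09)] = 6.548·ln(1.312/0.8988) = 2.478 mol·L⁻¹.

2.48 mol·L⁻¹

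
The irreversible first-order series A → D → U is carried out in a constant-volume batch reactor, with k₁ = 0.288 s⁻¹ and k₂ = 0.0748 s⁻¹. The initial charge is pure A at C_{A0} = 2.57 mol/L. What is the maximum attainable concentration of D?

Evaluating C_D at t_opt = ln(k₂/k₁)/(k₂−k₁) gives C_{D,max}/C_{A0} = (k₁/k₂)^[k₂/(k₂−k₁)].
= (0.288/0.0748)^(0.0748/(0.0748−0.288)) = (3.850)^(-0.3508) = 0.6231.
C_{D,max} = 0.6231×2.57 = 1.60 mol/L.

1.60 mol/L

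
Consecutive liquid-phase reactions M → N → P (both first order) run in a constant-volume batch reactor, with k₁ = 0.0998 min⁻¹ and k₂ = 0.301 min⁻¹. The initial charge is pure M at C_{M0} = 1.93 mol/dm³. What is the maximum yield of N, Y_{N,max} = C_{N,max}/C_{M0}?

0.192

For a first-order series the maximum intermediate yield is C_{N,max}/C_{M0} = (k₁/k₂)^[k₂/(k₂−k₁)].
= (0.0998/0.301)^(0.301/(0.301−0.0998)) = (0.3316)^(1.496) = 0.1918.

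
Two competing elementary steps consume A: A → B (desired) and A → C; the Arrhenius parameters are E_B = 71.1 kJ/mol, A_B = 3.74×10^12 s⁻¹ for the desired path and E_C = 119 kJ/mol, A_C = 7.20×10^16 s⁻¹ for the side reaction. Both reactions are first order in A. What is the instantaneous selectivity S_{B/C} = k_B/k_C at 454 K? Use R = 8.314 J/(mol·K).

16.9

Since both paths have the same order in A, the concentration cancels and S_{B/C} = k_B/k_C = (A_B/A_C)·exp[(E_C−E_B)/(RT)].
(E_C−E_B)/(RT) = (119−71.1)×10³/(8.314×454) = 47900/3775 = 12.69.
k_B/k_C = (3.74×10^12/7.20×10^16)·exp(12.69) = 5.194×10^-5 × 3.246×10^5 = 16.9.
Since E_B < E_C, lowering the temperature improves selectivity toward B.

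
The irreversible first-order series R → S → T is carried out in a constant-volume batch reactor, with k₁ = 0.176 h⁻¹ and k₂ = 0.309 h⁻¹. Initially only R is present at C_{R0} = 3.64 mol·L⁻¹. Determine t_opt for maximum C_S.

For first-order series the maximum of C_S occurs at t_opt = ln(k₂/k₁)/(k₂−k₁).
= ln(0.309/0.176)/(0.309−0.176) = ln(1.756)/0.1330 = 0.5629/0.1330 = 4.23 h.

4.23 h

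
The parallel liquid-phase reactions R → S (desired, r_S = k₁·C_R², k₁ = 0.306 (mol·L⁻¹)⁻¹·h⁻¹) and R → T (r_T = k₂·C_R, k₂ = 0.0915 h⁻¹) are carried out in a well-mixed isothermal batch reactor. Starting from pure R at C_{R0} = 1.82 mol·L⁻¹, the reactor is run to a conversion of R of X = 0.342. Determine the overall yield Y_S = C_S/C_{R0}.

0.285

C_R = C_{R0}(1−X) = 1.198 mol·L⁻¹.
Along a PFR/batch, dC_T/dC_R = −r_T/(r_S+r_T) = −k₂/(k₂+k₁·C_R).
Integrating from C_{R0} to C_R: C_T = (0.0915/0.306)·ln[(0.0915+0.306·1.82)/(0.0915+0.306·1.20)] = 0.2990·ln(0.6484/0.4580) = 0.1040 mol·L⁻¹.
Then C_S = (C_{R0}−C_R) − C_T = 0.6224 − 0.1040 = 0.5184 mol·L⁻¹.
Y_S = C_S/C_{R0} = 0.5184/1.82 = 0.285.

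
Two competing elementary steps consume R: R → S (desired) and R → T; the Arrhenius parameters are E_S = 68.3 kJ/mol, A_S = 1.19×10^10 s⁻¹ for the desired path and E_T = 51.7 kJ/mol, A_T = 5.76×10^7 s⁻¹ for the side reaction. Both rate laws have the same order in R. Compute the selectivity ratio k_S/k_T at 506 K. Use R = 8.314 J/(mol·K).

3.99

Since both paths have the same order in R, the concentration cancels and S_{S/T} = k_S/k_T = (A_S/A_T)·exp[(E_T−E_S)/(RT)].
(E_T−E_S)/(RT) = (51.7−68.3)×10³/(8.314×506) = -16600/4207 = -3.946.
k_S/k_T = (1.19×10^10/5.76×10^7)·exp(-3.946) = 206.6 × 0.01933 = 3.99.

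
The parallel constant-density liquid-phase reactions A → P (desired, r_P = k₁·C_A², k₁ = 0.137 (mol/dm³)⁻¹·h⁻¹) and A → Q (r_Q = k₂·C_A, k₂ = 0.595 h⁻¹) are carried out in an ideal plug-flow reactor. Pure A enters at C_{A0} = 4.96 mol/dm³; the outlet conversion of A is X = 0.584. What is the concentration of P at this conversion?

1.28 mol/dm³

C_A = C_{A0}(1−X) = 2.063 mol/dm³.
Along a PFR/batch, dC_Q/dC_A = −r_Q/(r_P+r_Q) = −k₂/(k₂+k₁·C_A).
Integrating from C_{A0} to C_A: C_Q = (0.595/0.137)·ln[(0.595+0.137·4.96)/(0.595+0.137·2.06)] = 4.343·ln(1.275/0.8777) = 1.620 mol/dm³.
Then C_P = (C_{A0}−C_A) − C_Q = 2.897 − 1.620 = 1.276 mol/dm³.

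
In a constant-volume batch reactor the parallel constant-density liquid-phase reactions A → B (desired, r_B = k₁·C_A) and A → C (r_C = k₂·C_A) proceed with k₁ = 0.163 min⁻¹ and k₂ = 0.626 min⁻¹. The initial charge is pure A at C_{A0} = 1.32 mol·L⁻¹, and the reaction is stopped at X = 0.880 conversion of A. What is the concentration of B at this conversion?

C_A = C_{A0}(1−X) = 0.1584 mol·L⁻¹.
Both paths are first order in A, so the instantaneous fraction to B is constant: dC_B/d(−C_A) = k₁/(k₁+k₂) = 0.2066.
C_B = 0.2066·(C_{A0}−C_A) = 0.2066×1.162 = 0.240 mol·L⁻¹.

0.240 mol·L⁻¹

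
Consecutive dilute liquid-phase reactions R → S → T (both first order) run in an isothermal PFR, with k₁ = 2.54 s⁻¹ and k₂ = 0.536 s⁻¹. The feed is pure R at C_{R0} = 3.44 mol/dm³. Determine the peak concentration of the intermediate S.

At the optimum, C_{S,max}/C_{R0} = (k₁/k₂)^[k₂/(k₂−k₁)].
= (2.54/0.536)^(0.536/(0.536−2.54)) = (4.739)^(-0.2675) = 0.6596.
C_{S,max} = 0.6596×3.44 = 2.27 mol/dm³.

2.27 mol/dm³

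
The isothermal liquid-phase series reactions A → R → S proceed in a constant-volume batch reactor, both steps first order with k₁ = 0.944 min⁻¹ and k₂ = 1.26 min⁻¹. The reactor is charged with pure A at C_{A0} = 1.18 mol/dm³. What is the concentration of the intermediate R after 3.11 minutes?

For first-order series with pure A initially, C_R(t) = k₁C_{A0}/(k₂−k₁)·(e^(−k₁t) − e^(−k₂t)).
e^(−k₁t) = e^(−0.944×3.11) = e^(−2.936) = 0.05309; e^(−k₂t) = e^(−3.919) = 0.01987.
C_R = 0.944×1.18/(1.26−0.944) × (0.05309−0.01987) = 3.525×0.03322 = 0.1171 mol/dm³.

0.117 mol/dm³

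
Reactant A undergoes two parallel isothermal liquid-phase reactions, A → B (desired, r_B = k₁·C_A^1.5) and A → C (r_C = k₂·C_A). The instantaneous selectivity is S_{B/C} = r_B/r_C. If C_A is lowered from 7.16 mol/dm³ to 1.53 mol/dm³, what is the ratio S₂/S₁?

S_{B/C} = (k₁/k₂)·C_A^0.5, so S₂/S₁ = (C_{A,2}/C_{A,1})^0.5.
= (1.53/7.16)^0.5 = (0.2137)^0.5 = 0.462.

0.462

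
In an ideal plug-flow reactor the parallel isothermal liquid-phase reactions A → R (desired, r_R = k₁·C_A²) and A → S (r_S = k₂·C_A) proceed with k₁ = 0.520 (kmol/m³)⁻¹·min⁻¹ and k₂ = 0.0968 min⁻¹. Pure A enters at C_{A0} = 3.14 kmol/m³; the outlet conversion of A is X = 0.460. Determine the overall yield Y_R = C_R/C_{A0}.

0.426

C_A = C_{A0}(1−X) = 1.696 kmol/m³.
Along a PFR/batch, dC_S/dC_A = −r_S/(r_R+r_S) = −k₂/(k₂+k₁·C_A).
Integrating from C_{A0} to C_A: C_S = (0.0968/0.520)·ln[(0.0968+0.520·3.14)/(0.0968+0.520·1.70)] = 0.1862·ln(1.730/0.9785) = 0.1060 kmol/m³.
Then C_R = (C_{A0}−C_A) − C_S = 1.444 − 0.1060 = 1.338 kmol/m³.
Y_R = C_R/C_{A0} = 1.338/3.14 = 0.426.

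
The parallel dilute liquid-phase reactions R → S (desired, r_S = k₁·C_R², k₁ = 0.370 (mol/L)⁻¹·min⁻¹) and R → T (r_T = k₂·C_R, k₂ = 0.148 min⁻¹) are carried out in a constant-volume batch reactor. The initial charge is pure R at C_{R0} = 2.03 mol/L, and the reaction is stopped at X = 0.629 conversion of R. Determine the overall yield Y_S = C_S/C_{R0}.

0.482

C_R = C_{R0}(1−X) = 0.7531 mol/L.
Along a PFR/batch, dC_T/dC_R = −r_T/(r_S+r_T) = −k₂/(k₂+k₁·C_R).
Integrating from C_{R0} to C_R: C_T = (0.148/0.370)·ln[(0.148+0.370·2.03)/(0.148+0.370·0.753)] = 0.4000·ln(0.8991/0.4267) = 0.2982 mol/L.
Then C_S = (C_{R0}−C_R) − C_T = 1.277 − 0.2982 = 0.9787 mol/L.
Y_S = C_S/C_{R0} = 0.9787/2.03 = 0.482.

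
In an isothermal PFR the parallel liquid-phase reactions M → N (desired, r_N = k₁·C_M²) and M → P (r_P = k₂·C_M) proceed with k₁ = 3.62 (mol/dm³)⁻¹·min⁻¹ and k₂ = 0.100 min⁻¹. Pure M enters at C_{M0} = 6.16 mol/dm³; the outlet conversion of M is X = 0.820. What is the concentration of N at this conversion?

5.00 mol/dm³

C_M = C_{M0}(1−X) = 1.109 mol/dm³.
Along a PFR/batch, dC_P/dC_M = −r_P/(r_N+r_P) = −k₂/(k₂+k₁·C_M).
Integrating from C_{M0} to C_M: C_P = (0.100/3.62)·ln[(0.100+3.62·6.16)/(0.100+3.62·1.11)] = 0.02762·ln(22.40/4.114) = 0.04681 mol/dm³.
Then C_N = (C_{M0}−C_M) − C_P = 5.051 − 0.04681 = 5.004 mol/dm³.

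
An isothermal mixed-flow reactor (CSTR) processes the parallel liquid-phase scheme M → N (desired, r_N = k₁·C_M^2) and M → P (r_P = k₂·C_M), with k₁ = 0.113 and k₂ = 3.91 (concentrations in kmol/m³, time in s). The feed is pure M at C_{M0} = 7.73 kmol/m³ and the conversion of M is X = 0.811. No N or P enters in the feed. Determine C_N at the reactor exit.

Exit C_M = C_{M0}(1−X) = 7.73×0.189 = 1.461 kmol/m³.
Rates in a CSTR are evaluated at the outlet concentration: r_N = 0.113×1.461^2 = 0.2412, r_P = 3.91×1.461 = 5.712.
Fraction of consumed M going to N: r_N/(r_N+r_P) = 0.04051.
C_N = 0.04051·C_{M0}·X = 0.04051×7.73×0.811 = 0.254 kmol/m³.

0.254 kmol/m³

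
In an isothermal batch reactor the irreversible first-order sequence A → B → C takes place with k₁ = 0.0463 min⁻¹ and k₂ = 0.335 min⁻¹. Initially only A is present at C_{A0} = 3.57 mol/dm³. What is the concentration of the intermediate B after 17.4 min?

0.254 mol/dm³

The intermediate concentration in a first-order A→B→C sequence is C_B = k₁C_{A0}(e^(−k₁t) − e^(−k₂t))/(k₂−k₁).
e^(−k₁t) = e^(−0.0463×17.4) = e^(−0.8056) = 0.4468; e^(−k₂t) = e^(−5.829) = 0.002941.
C_B = 0.0463×3.57/(0.335−0.0463) × (0.4468−0.002941) = 0.5725×0.4439 = 0.2541 mol/dm³.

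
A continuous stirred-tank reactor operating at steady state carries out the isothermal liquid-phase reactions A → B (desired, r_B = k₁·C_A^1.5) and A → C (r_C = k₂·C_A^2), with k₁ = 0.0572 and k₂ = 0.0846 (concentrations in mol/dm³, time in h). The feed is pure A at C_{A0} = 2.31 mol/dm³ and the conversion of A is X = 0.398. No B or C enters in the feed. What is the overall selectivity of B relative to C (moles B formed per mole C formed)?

Exit C_A = C_{A0}(1−X) = 2.31×0.602 = 1.391 mol/dm³.
Rates in a CSTR are evaluated at the outlet concentration: r_B = 0.0572×1.391^1.5 = 0.09380, r_C = 0.0846×1.391^2 = 0.1636.
Overall selectivity = C_B/C_C = r_Bτ/(r_Cτ) = r_B/r_C = 0.573.

0.573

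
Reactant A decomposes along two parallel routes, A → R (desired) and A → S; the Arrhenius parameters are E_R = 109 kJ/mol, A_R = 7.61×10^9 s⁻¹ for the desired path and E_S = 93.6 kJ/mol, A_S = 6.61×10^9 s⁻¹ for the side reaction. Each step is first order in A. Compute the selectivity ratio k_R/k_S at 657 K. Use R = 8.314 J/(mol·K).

k_R/k_S = (A_R/A_S)·exp[−(E_R−E_S)/(RT)] = (A_R/A_S)·exp[(E_S−E_R)/(RT)].
(E_S−E_R)/(RT) = (93.6−109)×10³/(8.314×657) = -15400/5462 = -2.819.
k_R/k_S = (7.61×10^9/6.61×10^9)·exp(-2.819) = 1.151 × 0.05965 = 0.0687.

0.0687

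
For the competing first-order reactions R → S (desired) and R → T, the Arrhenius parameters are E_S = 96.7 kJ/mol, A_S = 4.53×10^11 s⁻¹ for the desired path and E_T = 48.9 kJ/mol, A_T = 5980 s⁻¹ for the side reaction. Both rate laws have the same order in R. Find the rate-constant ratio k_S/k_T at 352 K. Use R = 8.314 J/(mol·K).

6.11

Since both paths have the same order in R, the concentration cancels and S_{S/T} = k_S/k_T = (A_S/A_T)·exp[(E_T−E_S)/(RT)].
(E_T−E_S)/(RT) = (48.9−96.7)×10³/(8.314×352) = -47800/2927 = -16.33.
k_S/k_T = (4.53×10^11/5980)·exp(-16.33) = 7.575×10^7 × 8.063×10^-8 = 6.11.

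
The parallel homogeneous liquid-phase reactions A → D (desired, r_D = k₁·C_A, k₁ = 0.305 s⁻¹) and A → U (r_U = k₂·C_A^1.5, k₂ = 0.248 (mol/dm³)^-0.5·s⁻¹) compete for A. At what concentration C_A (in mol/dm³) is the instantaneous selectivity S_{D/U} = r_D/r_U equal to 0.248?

24.6 mol/dm³

S_{D/U} = (k₁/k₂)·C_A^-0.5 ⇒ C_A = (S·k₂/k₁)^(-2).
= (0.248×0.248/0.305)^(-2) = (0.2017)^(-2) = 24.6 mol/dm³.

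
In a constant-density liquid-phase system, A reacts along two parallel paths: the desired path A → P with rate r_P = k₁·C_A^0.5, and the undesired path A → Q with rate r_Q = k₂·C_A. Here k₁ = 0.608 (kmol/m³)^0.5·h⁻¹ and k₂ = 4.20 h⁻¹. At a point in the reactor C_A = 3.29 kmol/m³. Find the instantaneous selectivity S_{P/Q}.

0.0798

S_{P/Q} = r_P/r_Q = (k₁·C_A^0.5)/(k₂·C_A) = (k₁/k₂)·C_A^-0.5.
= (0.608×3.290^0.5) / (4.20×3.290) = 1.103/13.82 = 0.0798.
The undesired path is higher order in A, so low C_A (CSTR or dilute feed) favours P.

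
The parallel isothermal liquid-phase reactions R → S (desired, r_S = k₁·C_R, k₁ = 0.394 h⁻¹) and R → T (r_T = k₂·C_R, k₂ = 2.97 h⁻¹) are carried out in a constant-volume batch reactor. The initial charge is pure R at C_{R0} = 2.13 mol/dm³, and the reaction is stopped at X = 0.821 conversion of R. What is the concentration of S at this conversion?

0.205 mol/dm³

C_R = C_{R0}(1−X) = 0.3813 mol/dm³.
Both paths are first order in R, so the instantaneous fraction to S is constant: dC_S/d(−C_R) = k₁/(k₁+k₂) = 0.1171.
C_S = 0.1171·(C_{R0}−C_R) = 0.1171×1.749 = 0.205 mol/dm³.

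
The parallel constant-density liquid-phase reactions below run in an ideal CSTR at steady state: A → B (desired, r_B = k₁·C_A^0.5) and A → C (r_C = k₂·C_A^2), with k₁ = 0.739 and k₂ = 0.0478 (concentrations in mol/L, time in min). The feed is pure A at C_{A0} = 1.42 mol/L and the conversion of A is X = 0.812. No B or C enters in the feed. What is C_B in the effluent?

Exit C_A = C_{A0}(1−X) = 1.42×0.188 = 0.2670 mol/L.
A CSTR operates uniformly at the exit composition, giving r_B = 0.3818 and r_C = 0.003407 (each k·C_A^n at C_A = 0.2670).
Fraction of consumed A going to B: r_B/(r_B+r_C) = 0.9912.
C_B = 0.9912·C_{A0}·X = 0.9912×1.42×0.812 = 1.14 mol/L.

1.14 mol/L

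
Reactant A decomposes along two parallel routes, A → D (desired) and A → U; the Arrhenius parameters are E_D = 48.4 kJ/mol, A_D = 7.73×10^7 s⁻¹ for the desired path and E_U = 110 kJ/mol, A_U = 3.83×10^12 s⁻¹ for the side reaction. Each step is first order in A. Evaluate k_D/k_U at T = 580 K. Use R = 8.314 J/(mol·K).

k_D/k_U = (A_D/A_U)·exp[−(E_D−E_U)/(RT)] = (A_D/A_U)·exp[(E_U−E_D)/(RT)].
(E_U−E_D)/(RT) = (110−48.4)×10³/(8.314×580) = 61600/4822 = 12.77.
k_D/k_U = (7.73×10^7/3.83×10^12)·exp(12.77) = 2.018×10^-5 × 3.531×10^5 = 7.13.
Since E_D < E_U, lowering the temperature improves selectivity toward D.

7.13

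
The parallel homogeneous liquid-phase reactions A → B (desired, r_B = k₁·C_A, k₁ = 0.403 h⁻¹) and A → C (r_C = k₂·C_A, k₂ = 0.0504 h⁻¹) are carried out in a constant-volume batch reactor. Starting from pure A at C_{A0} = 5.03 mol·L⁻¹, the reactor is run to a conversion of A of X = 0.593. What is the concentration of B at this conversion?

2.65 mol·L⁻¹

C_A = C_{A0}(1−X) = 2.047 mol·L⁻¹.
Both paths are first order in A, so the instantaneous fraction to B is constant: dC_B/d(−C_A) = k₁/(k₁+k₂) = 0.8888.
C_B = 0.8888·(C_{A0}−C_A) = 0.8888×2.983 = 2.65 mol·L⁻¹.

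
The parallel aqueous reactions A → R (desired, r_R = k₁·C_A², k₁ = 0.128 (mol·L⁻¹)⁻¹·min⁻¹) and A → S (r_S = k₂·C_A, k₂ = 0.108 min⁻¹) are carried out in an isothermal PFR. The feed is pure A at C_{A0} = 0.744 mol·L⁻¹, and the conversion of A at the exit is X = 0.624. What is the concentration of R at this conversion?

C_A = C_{A0}(1−X) = 0.2797 mol·L⁻¹.
Along a PFR/batch, dC_S/dC_A = −r_S/(r_R+r_S) = −k₂/(k₂+k₁·C_A).
Integrating from C_{A0} to C_A: C_S = (0.108/0.128)·ln[(0.108+0.128·0.744)/(0.108+0.128·0.280)] = 0.8438·ln(0.2032/0.1438) = 0.2918 mol·L⁻¹.
Then C_R = (C_{A0}−C_A) − C_S = 0.4643 − 0.2918 = 0.1724 mol·L⁻¹.

0.172 mol·L⁻¹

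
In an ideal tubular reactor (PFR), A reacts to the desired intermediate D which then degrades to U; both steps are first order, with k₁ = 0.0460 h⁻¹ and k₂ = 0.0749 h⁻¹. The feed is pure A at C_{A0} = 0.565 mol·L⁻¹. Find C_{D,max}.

At the optimum, C_{D,max}/C_{A0} = (k₁/k₂)^[k₂/(k₂−k₁)].
= (0.0460/0.0749)^(0.0749/(0.0749−0.0460)) = (0.6142)^(2.592) = 0.2827.
C_{D,max} = 0.2827×0.565 = 0.160 mol·L⁻¹.

0.160 mol·L⁻¹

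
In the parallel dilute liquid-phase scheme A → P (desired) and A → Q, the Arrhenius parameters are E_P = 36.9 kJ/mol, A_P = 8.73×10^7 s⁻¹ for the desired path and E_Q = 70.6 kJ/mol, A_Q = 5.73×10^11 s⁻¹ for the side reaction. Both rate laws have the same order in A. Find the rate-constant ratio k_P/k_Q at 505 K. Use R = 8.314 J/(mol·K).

0.466

Since both paths have the same order in A, the concentration cancels and S_{P/Q} = k_P/k_Q = (A_P/A_Q)·exp[(E_Q−E_P)/(RT)].
(E_Q−E_P)/(RT) = (70.6−36.9)×10³/(8.314×505) = 33700/4199 = 8.027.
k_P/k_Q = (8.73×10^7/5.73×10^11)·exp(8.027) = 1.524×10^-4 × 3061 = 0.466.
Since E_P < E_Q, lowering the temperature improves selectivity toward P.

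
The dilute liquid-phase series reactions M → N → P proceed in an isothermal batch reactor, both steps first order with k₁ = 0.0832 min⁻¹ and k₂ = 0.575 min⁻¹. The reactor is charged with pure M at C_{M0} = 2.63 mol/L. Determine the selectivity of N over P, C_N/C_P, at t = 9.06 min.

0.175

Solving the coupled first-order balances gives C_N(t) = [k₁/(k₂−k₁)]·C_{M0}·(e^(−k₁t) − e^(−k₂t)).
e^(−k₁t) = e^(−0.0832×9.06) = e^(−0.7538) = 0.4706; e^(−k₂t) = e^(−5.210) = 0.005464.
C_N = 0.0832×2.63/(0.575−0.0832) × (0.4706−0.005464) = 0.4449×0.4651 = 0.2069 mol/L.
C_M = C_{M0}e^(−k₁t) = 1.238 mol/L, so C_P = C_{M0}−C_M−C_N = 1.185 mol/L; C_N/C_P = 0.175.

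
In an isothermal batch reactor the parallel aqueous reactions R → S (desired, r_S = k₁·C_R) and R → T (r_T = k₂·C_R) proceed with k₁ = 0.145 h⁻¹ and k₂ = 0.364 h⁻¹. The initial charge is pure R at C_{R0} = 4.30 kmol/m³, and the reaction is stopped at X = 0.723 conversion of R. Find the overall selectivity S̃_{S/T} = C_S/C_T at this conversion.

0.398

C_R = C_{R0}(1−X) = 1.191 kmol/m³.
Both paths are first order in R, so the instantaneous fraction to S is constant: dC_S/d(−C_R) = k₁/(k₁+k₂) = 0.2849.
C_S = 0.2849·(C_{R0}−C_R) = 0.2849×3.109 = 0.886 kmol/m³.
C_T = (C_{R0}−C_R)−C_S = 2.223 kmol/m³; S̃_{S/T} = 0.8856/2.223 = 0.398.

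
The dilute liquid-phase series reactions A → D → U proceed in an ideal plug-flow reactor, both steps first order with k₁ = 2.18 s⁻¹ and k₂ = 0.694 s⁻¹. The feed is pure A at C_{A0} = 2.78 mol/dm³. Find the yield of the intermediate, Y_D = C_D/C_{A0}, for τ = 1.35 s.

0.498

Solving the coupled first-order balances gives C_D(τ) = [k₁/(k₂−k₁)]·C_{A0}·(e^(−k₁τ) − e^(−k₂τ)).
e^(−k₁τ) = e^(−2.18×1.35) = e^(−2.943) = 0.05271; e^(−k₂τ) = e^(−0.9369) = 0.3918.
C_D = 2.18×2.78/(0.694−2.18) × (0.05271−0.3918) = (-4.078)×(-0.3391) = 1.383 mol/dm³.
Y_D = C_D/C_{A0} = 1.383/2.78 = 0.498.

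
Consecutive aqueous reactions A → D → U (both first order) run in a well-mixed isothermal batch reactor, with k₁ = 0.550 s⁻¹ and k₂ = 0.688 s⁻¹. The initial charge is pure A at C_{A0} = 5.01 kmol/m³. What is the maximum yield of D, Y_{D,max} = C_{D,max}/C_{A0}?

For a first-order series the maximum intermediate yield is C_{D,max}/C_{A0} = (k₁/k₂)^[k₂/(k₂−k₁)].
= (0.550/0.688)^(0.688/(0.688−0.550)) = (0.7994)^(4.986) = 0.3276.

0.328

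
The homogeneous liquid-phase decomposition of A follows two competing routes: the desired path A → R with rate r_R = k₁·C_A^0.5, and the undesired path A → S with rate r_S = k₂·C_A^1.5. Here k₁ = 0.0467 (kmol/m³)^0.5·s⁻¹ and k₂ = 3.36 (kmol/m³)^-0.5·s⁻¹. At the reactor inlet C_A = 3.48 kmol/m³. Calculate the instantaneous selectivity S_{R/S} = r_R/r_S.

0.00399

S_{R/S} = r_R/r_S = (k₁·C_A^0.5)/(k₂·C_A^1.5) = (k₁/k₂)·C_A⁻¹.
= (0.0467×3.480^0.5) / (3.36×3.480^1.5) = 0.08712/21.81 = 0.00399.
The undesired path is higher order in A, so low C_A (CSTR or dilute feed) favours R.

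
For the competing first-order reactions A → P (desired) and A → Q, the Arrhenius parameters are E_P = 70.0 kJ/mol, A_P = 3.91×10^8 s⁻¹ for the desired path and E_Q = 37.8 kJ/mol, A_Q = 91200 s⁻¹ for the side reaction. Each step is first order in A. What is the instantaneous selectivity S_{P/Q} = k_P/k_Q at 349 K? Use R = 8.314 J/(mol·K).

0.0650

k_P/k_Q = (A_P/A_Q)·exp[−(E_P−E_Q)/(RT)] = (A_P/A_Q)·exp[(E_Q−E_P)/(RT)].
(E_Q−E_P)/(RT) = (37.8−70.0)×10³/(8.314×349) = -32200/2902 = -11.10.
k_P/k_Q = (3.91×10^8/91200)·exp(-11.10) = 4287 × 1.515×10^-5 = 0.0650.
Since E_P > E_Q, raising the temperature improves selectivity toward P.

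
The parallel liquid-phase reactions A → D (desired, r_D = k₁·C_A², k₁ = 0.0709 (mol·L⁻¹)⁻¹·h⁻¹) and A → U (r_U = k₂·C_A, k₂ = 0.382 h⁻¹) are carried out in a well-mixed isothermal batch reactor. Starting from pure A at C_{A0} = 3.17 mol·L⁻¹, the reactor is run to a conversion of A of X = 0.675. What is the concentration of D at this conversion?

C_A = C_{A0}(1−X) = 1.030 mol·L⁻¹.
Along a PFR/batch, dC_U/dC_A = −r_U/(r_D+r_U) = −k₂/(k₂+k₁·C_A).
Integrating from C_{A0} to C_A: C_U = (0.382/0.0709)·ln[(0.382+0.0709·3.17)/(0.382+0.0709·1.03)] = 5.388·ln(0.6068/0.4550) = 1.550 mol·L⁻¹.
Then C_D = (C_{A0}−C_A) − C_U = 2.140 − 1.550 = 0.5895 mol·L⁻¹.

0.590 mol·L⁻¹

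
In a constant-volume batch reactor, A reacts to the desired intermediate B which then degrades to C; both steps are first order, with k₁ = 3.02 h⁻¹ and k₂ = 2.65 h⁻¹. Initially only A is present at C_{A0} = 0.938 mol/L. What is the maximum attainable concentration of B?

0.368 mol/L

At the optimum, C_{B,max}/C_{A0} = (k₁/k₂)^[k₂/(k₂−k₁)].
= (3.02/2.65)^(2.65/(2.65−3.02)) = (1.140)^(-7.162) = 0.3922.
C_{B,max} = 0.3922×0.938 = 0.368 mol/L.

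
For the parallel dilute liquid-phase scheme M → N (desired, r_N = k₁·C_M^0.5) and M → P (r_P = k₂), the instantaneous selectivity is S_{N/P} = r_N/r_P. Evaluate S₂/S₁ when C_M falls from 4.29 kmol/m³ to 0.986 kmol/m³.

S_{N/P} = (k₁/k₂)·C_M^0.5, so S₂/S₁ = (C_{M,2}/C_{M,1})^0.5.
= (0.986/4.29)^0.5 = (0.2298)^0.5 = 0.479.

0.479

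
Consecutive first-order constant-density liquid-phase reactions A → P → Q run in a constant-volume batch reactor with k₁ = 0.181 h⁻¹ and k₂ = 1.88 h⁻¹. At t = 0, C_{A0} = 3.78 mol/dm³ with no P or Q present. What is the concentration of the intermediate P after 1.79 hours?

The intermediate concentration in a first-order A→B→C sequence is C_P = k₁C_{A0}(e^(−k₁t) − e^(−k₂t))/(k₂−k₁).
e^(−k₁t) = e^(−0.181×1.79) = e^(−0.3240) = 0.7233; e^(−k₂t) = e^(−3.365) = 0.03456.
C_P = 0.181×3.78/(1.88−0.181) × (0.7233−0.03456) = 0.4027×0.6887 = 0.2773 mol/dm³.

0.277 mol/dm³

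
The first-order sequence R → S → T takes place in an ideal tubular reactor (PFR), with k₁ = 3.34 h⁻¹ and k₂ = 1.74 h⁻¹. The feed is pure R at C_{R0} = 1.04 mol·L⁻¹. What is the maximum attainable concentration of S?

0.512 mol·L⁻¹

At the optimum, C_{S,max}/C_{R0} = (k₁/k₂)^[k₂/(k₂−k₁)].
= (3.34/1.74)^(1.74/(1.74−3.34)) = (1.920)^(-1.088) = 0.4921.
C_{S,max} = 0.4921×1.04 = 0.512 mol·L⁻¹.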